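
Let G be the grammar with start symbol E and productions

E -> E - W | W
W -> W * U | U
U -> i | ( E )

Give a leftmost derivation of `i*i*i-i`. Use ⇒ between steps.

E ⇒ E-W   [E -> E - W]
E-W ⇒ W-W   [E -> W]
W-W ⇒ W*U-W   [W -> W * U]
W*U-W ⇒ W*U*U-W   [W -> W * U]
W*U*U-W ⇒ U*U*U-W   [W -> U]
U*U*U-W ⇒ i*U*U-W   [U -> i]
i*U*U-W ⇒ i*i*U-W   [U -> i]
i*i*U-W ⇒ i*i*i-W   [U -> i]
i*i*i-W ⇒ i*i*i-U   [W -> U]
i*i*i-U ⇒ i*i*i-i   [U -> i]

E ⇒ E-W ⇒ W-W ⇒ W*U-W ⇒ W*U*U-W ⇒ U*U*U-W ⇒ i*U*U-W ⇒ i*i*U-W ⇒ i*i*i-W ⇒ i*i*i-U ⇒ i*i*i-i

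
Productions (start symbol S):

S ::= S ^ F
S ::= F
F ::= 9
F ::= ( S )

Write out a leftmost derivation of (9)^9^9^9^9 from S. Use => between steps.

S => S^F => S^F^F => S^F^F^F => S^F^F^F^F => F^F^F^F^F => (S)^F^F^F^F => (F)^F^F^F^F => (9)^F^F^F^F => (9)^9^F^F^F => (9)^9^9^F^F => (9)^9^9^9^F => (9)^9^9^9^9

S => S^F   [S ::= S ^ F]
S^F => S^F^F   [S ::= S ^ F]
S^F^F => S^F^F^F   [S ::= S ^ F]
S^F^F^F => S^F^F^F^F   [S ::= S ^ F]
S^F^F^F^F => F^F^F^F^F   [S ::= F]
F^F^F^F^F => (S)^F^F^F^F   [F ::= ( S )]
(S)^F^F^F^F => (F)^F^F^F^F   [S ::= F]
(F)^F^F^F^F => (9)^F^F^F^F   [F ::= 9]
(9)^F^F^F^F => (9)^9^F^F^F   [F ::= 9]
(9)^9^F^F^F => (9)^9^9^F^F   [F ::= 9]
(9)^9^9^F^F => (9)^9^9^9^F   [F ::= 9]
(9)^9^9^9^F => (9)^9^9^9^9   [F ::= 9]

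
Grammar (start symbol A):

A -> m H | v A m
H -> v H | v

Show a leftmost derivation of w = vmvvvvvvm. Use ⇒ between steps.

A⇒vAm⇒vmHm⇒vmvHm⇒vmvvHm⇒vmvvvHm⇒vmvvvvHm⇒vmvvvvvHm⇒vmvvvvvvm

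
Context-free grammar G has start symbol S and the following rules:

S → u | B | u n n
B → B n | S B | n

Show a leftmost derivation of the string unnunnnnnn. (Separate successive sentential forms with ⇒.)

S⇒B⇒SB⇒unnB⇒unnBn⇒unnBnn⇒unnSBnn⇒unnunnBnn⇒unnunnBnnn⇒unnunnnnnn

S ⇒ B   [S → B]
B ⇒ SB   [B → S B]
SB ⇒ unnB   [S → u n n]
unnB ⇒ unnBn   [B → B n]
unnBn ⇒ unnBnn   [B → B n]
unnBnn ⇒ unnSBnn   [B → S B]
unnSBnn ⇒ unnunnBnn   [S → u n n]
unnunnBnn ⇒ unnunnBnnn   [B → B n]
unnunnBnnn ⇒ unnunnnnnn   [B → n]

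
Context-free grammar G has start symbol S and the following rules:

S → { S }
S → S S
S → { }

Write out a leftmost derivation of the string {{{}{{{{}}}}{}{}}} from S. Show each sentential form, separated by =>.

S => {S}   [S → { S }]
{S} => {{S}}   [S → { S }]
{{S}} => {{SS}}   [S → S S]
{{SS}} => {{SSS}}   [S → S S]
{{SSS}} => {{{}SS}}   [S → { }]
{{{}SS}} => {{{}SSS}}   [S → S S]
{{{}SSS}} => {{{}{S}SS}}   [S → { S }]
{{{}{S}SS}} => {{{}{{S}}SS}}   [S → { S }]
{{{}{{S}}SS}} => {{{}{{{S}}}SS}}   [S → { S }]
{{{}{{{S}}}SS}} => {{{}{{{{}}}}SS}}   [S → { }]
{{{}{{{{}}}}SS}} => {{{}{{{{}}}}{}S}}   [S → { }]
{{{}{{{{}}}}{}S}} => {{{}{{{{}}}}{}{}}}   [S → { }]

S => {S} => {{S}} => {{SS}} => {{SSS}} => {{{}SS}} => {{{}SSS}} => {{{}{S}SS}} => {{{}{{S}}SS}} => {{{}{{{S}}}SS}} => {{{}{{{{}}}}SS}} => {{{}{{{{}}}}{}S}} => {{{}{{{{}}}}{}{}}}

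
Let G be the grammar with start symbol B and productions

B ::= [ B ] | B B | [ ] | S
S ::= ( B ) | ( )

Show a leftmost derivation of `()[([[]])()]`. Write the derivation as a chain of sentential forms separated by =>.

B=>BB=>SB=>()B=>()[B]=>()[BB]=>()[SB]=>()[(B)B]=>()[([B])B]=>()[([[]])B]=>()[([[]])S]=>()[([[]])()]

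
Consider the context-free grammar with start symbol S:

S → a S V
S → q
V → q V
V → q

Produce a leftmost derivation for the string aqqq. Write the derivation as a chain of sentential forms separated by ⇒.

S⇒aSV⇒aqV⇒aqqV⇒aqqq

S ⇒ aSV   [S → a S V]
aSV ⇒ aqV   [S → q]
aqV ⇒ aqqV   [V → q V]
aqqV ⇒ aqqq   [V → q]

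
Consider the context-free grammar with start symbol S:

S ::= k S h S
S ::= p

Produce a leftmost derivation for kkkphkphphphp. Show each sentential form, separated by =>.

S => kShS   [S ::= k S h S]
kShS => kkShShS   [S ::= k S h S]
kkShShS => kkkShShShS   [S ::= k S h S]
kkkShShShS => kkkphShShS   [S ::= p]
kkkphShShS => kkkphkShShShS   [S ::= k S h S]
kkkphkShShShS => kkkphkphShShS   [S ::= p]
kkkphkphShShS => kkkphkphphShS   [S ::= p]
kkkphkphphShS => kkkphkphphphS   [S ::= p]
kkkphkphphphS => kkkphkphphphp   [S ::= p]

S=>kShS=>kkShShS=>kkkShShShS=>kkkphShShS=>kkkphkShShShS=>kkkphkphShShS=>kkkphkphphShS=>kkkphkphphphS=>kkkphkphphphp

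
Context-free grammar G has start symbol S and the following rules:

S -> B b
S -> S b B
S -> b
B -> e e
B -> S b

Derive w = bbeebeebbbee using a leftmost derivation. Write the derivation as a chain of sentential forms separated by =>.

S=>SbB=>BbbB=>SbbbB=>SbBbbbB=>SbBbBbbbB=>bbBbBbbbB=>bbeebBbbbB=>bbeebeebbbB=>bbeebeebbbee

S => SbB   [S -> S b B]
SbB => BbbB   [S -> B b]
BbbB => SbbbB   [B -> S b]
SbbbB => SbBbbbB   [S -> S b B]
SbBbbbB => SbBbBbbbB   [S -> S b B]
SbBbBbbbB => bbBbBbbbB   [S -> b]
bbBbBbbbB => bbeebBbbbB   [B -> e e]
bbeebBbbbB => bbeebeebbbB   [B -> e e]
bbeebeebbbB => bbeebeebbbee   [B -> e e]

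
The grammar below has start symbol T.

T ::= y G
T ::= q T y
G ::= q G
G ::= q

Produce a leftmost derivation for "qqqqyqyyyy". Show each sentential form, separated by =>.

T => qTy => qqTyy => qqqTyyy => qqqqTyyyy => qqqqyGyyyy => qqqqyqyyyy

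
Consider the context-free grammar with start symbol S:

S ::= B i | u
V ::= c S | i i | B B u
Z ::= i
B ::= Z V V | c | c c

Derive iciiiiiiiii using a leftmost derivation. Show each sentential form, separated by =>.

S => Bi => ZVVi => iVVi => icSVi => icBiVi => icZVViVi => iciVViVi => iciiiViVi => iciiiiiiVi => iciiiiiiiii

S => Bi   [S ::= B i]
Bi => ZVVi   [B ::= Z V V]
ZVVi => iVVi   [Z ::= i]
iVVi => icSVi   [V ::= c S]
icSVi => icBiVi   [S ::= B i]
icBiVi => icZVViVi   [B ::= Z V V]
icZVViVi => iciVViVi   [Z ::= i]
iciVViVi => iciiiViVi   [V ::= i i]
iciiiViVi => iciiiiiiVi   [V ::= i i]
iciiiiiiVi => iciiiiiiiii   [V ::= i i]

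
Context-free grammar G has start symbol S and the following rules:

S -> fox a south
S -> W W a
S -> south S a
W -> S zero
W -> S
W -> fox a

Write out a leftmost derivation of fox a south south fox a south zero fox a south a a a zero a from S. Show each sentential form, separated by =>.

S => W W a => fox a W a => fox a S zero a => fox a south S a zero a => fox a south south S a a zero a => fox a south south W W a a a zero a => fox a south south S zero W a a a zero a => fox a south south fox a south zero W a a a zero a => fox a south south fox a south zero S a a a zero a => fox a south south fox a south zero fox a south a a a zero a

S => W W a   [S -> W W a]
W W a => fox a W a   [W -> fox a]
fox a W a => fox a S zero a   [W -> S zero]
fox a S zero a => fox a south S a zero a   [S -> south S a]
fox a south S a zero a => fox a south south S a a zero a   [S -> south S a]
fox a south south S a a zero a => fox a south south W W a a a zero a   [S -> W W a]
fox a south south W W a a a zero a => fox a south south S zero W a a a zero a   [W -> S zero]
fox a south south S zero W a a a zero a => fox a south south fox a south zero W a a a zero a   [S -> fox a south]
fox a south south fox a south zero W a a a zero a => fox a south south fox a south zero S a a a zero a   [W -> S]
fox a south south fox a south zero S a a a zero a => fox a south south fox a south zero fox a south a a a zero a   [S -> fox a south]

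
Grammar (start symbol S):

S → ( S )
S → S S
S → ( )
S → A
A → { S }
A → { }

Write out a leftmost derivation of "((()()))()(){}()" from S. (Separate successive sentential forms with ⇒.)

S ⇒ SS   [S → S S]
SS ⇒ SSS   [S → S S]
SSS ⇒ (S)SS   [S → ( S )]
(S)SS ⇒ ((S))SS   [S → ( S )]
((S))SS ⇒ ((SS))SS   [S → S S]
((SS))SS ⇒ ((()S))SS   [S → ( )]
((()S))SS ⇒ ((()()))SS   [S → ( )]
((()()))SS ⇒ ((()()))()S   [S → ( )]
((()()))()S ⇒ ((()()))()SS   [S → S S]
((()()))()SS ⇒ ((()()))()()S   [S → ( )]
((()()))()()S ⇒ ((()()))()()SS   [S → S S]
((()()))()()SS ⇒ ((()()))()()AS   [S → A]
((()()))()()AS ⇒ ((()()))()(){}S   [A → { }]
((()()))()(){}S ⇒ ((()()))()(){}()   [S → ( )]

S⇒SS⇒SSS⇒(S)SS⇒((S))SS⇒((SS))SS⇒((()S))SS⇒((()()))SS⇒((()()))()S⇒((()()))()SS⇒((()()))()()S⇒((()()))()()SS⇒((()()))()()AS⇒((()()))()(){}S⇒((()()))()(){}()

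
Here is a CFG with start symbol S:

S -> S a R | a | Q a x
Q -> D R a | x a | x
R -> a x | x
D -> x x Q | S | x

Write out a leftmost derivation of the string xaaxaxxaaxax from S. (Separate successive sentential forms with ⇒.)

S ⇒ SaR ⇒ QaxaR ⇒ DRaaxaR ⇒ SRaaxaR ⇒ SaRRaaxaR ⇒ QaxaRRaaxaR ⇒ xaaxaRRaaxaR ⇒ xaaxaxRaaxaR ⇒ xaaxaxxaaxaR ⇒ xaaxaxxaaxax

S ⇒ SaR   [S -> S a R]
SaR ⇒ QaxaR   [S -> Q a x]
QaxaR ⇒ DRaaxaR   [Q -> D R a]
DRaaxaR ⇒ SRaaxaR   [D -> S]
SRaaxaR ⇒ SaRRaaxaR   [S -> S a R]
SaRRaaxaR ⇒ QaxaRRaaxaR   [S -> Q a x]
QaxaRRaaxaR ⇒ xaaxaRRaaxaR   [Q -> x a]
xaaxaRRaaxaR ⇒ xaaxaxRaaxaR   [R -> x]
xaaxaxRaaxaR ⇒ xaaxaxxaaxaR   [R -> x]
xaaxaxxaaxaR ⇒ xaaxaxxaaxax   [R -> x]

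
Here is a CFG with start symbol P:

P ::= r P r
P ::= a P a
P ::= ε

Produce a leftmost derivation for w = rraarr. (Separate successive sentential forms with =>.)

P=>rPr=>rrPrr=>rraParr=>rraarr

P => rPr   [P ::= r P r]
rPr => rrPrr   [P ::= r P r]
rrPrr => rraParr   [P ::= a P a]
rraParr => rraarr   [P ::= ε]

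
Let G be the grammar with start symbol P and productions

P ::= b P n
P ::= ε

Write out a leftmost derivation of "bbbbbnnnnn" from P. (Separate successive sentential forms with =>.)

P => bPn   [P ::= b P n]
bPn => bbPnn   [P ::= b P n]
bbPnn => bbbPnnn   [P ::= b P n]
bbbPnnn => bbbbPnnnn   [P ::= b P n]
bbbbPnnnn => bbbbbPnnnnn   [P ::= b P n]
bbbbbPnnnnn => bbbbbnnnnn   [P ::= ε]

P => bPn => bbPnn => bbbPnnn => bbbbPnnnn => bbbbbPnnnnn => bbbbbnnnnn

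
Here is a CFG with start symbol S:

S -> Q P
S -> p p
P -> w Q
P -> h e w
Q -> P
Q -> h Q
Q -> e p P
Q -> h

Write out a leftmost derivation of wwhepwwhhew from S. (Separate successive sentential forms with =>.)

S => QP => PP => wQP => wPP => wwQP => wwhQP => wwhepPP => wwhepwQP => wwhepwPP => wwhepwwQP => wwhepwwhP => wwhepwwhhew

S => QP   [S -> Q P]
QP => PP   [Q -> P]
PP => wQP   [P -> w Q]
wQP => wPP   [Q -> P]
wPP => wwQP   [P -> w Q]
wwQP => wwhQP   [Q -> h Q]
wwhQP => wwhepPP   [Q -> e p P]
wwhepPP => wwhepwQP   [P -> w Q]
wwhepwQP => wwhepwPP   [Q -> P]
wwhepwPP => wwhepwwQP   [P -> w Q]
wwhepwwQP => wwhepwwhP   [Q -> h]
wwhepwwhP => wwhepwwhhew   [P -> h e w]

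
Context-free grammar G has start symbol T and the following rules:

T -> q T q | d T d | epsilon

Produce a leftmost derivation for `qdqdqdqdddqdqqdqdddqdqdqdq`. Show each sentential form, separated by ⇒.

T ⇒ qTq ⇒ qdTdq ⇒ qdqTqdq ⇒ qdqdTdqdq ⇒ qdqdqTqdqdq ⇒ qdqdqdTdqdqdq ⇒ qdqdqdqTqdqdqdq ⇒ qdqdqdqdTdqdqdqdq ⇒ qdqdqdqddTddqdqdqdq ⇒ qdqdqdqdddTdddqdqdqdq ⇒ qdqdqdqdddqTqdddqdqdqdq ⇒ qdqdqdqdddqdTdqdddqdqdqdq ⇒ qdqdqdqdddqdqTqdqdddqdqdqdq ⇒ qdqdqdqdddqdqqdqdddqdqdqdq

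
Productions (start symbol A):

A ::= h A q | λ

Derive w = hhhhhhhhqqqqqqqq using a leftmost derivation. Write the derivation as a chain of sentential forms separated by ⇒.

A ⇒ hAq   [A ::= h A q]
hAq ⇒ hhAqq   [A ::= h A q]
hhAqq ⇒ hhhAqqq   [A ::= h A q]
hhhAqqq ⇒ hhhhAqqqq   [A ::= h A q]
hhhhAqqqq ⇒ hhhhhAqqqqq   [A ::= h A q]
hhhhhAqqqqq ⇒ hhhhhhAqqqqqq   [A ::= h A q]
hhhhhhAqqqqqq ⇒ hhhhhhhAqqqqqqq   [A ::= h A q]
hhhhhhhAqqqqqqq ⇒ hhhhhhhhAqqqqqqqq   [A ::= h A q]
hhhhhhhhAqqqqqqqq ⇒ hhhhhhhhqqqqqqqq   [A ::= λ]

A⇒hAq⇒hhAqq⇒hhhAqqq⇒hhhhAqqqq⇒hhhhhAqqqqq⇒hhhhhhAqqqqqq⇒hhhhhhhAqqqqqqq⇒hhhhhhhhAqqqqqqqq⇒hhhhhhhhqqqqqqqq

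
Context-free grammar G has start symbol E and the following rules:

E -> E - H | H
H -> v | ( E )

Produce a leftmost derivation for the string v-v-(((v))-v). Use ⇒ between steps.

E ⇒ E-H   [E -> E - H]
E-H ⇒ E-H-H   [E -> E - H]
E-H-H ⇒ H-H-H   [E -> H]
H-H-H ⇒ v-H-H   [H -> v]
v-H-H ⇒ v-v-H   [H -> v]
v-v-H ⇒ v-v-(E)   [H -> ( E )]
v-v-(E) ⇒ v-v-(E-H)   [E -> E - H]
v-v-(E-H) ⇒ v-v-(H-H)   [E -> H]
v-v-(H-H) ⇒ v-v-((E)-H)   [H -> ( E )]
v-v-((E)-H) ⇒ v-v-((H)-H)   [E -> H]
v-v-((H)-H) ⇒ v-v-(((E))-H)   [H -> ( E )]
v-v-(((E))-H) ⇒ v-v-(((H))-H)   [E -> H]
v-v-(((H))-H) ⇒ v-v-(((v))-H)   [H -> v]
v-v-(((v))-H) ⇒ v-v-(((v))-v)   [H -> v]

E⇒E-H⇒E-H-H⇒H-H-H⇒v-H-H⇒v-v-H⇒v-v-(E)⇒v-v-(E-H)⇒v-v-(H-H)⇒v-v-((E)-H)⇒v-v-((H)-H)⇒v-v-(((E))-H)⇒v-v-(((H))-H)⇒v-v-(((v))-H)⇒v-v-(((v))-v)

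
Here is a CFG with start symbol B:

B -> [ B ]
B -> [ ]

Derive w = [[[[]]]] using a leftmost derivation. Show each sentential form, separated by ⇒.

B ⇒ [B] ⇒ [[B]] ⇒ [[[B]]] ⇒ [[[[]]]]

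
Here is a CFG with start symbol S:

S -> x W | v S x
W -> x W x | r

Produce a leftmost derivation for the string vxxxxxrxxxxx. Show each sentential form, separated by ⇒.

S ⇒ vSx   [S -> v S x]
vSx ⇒ vxWx   [S -> x W]
vxWx ⇒ vxxWxx   [W -> x W x]
vxxWxx ⇒ vxxxWxxx   [W -> x W x]
vxxxWxxx ⇒ vxxxxWxxxx   [W -> x W x]
vxxxxWxxxx ⇒ vxxxxxWxxxxx   [W -> x W x]
vxxxxxWxxxxx ⇒ vxxxxxrxxxxx   [W -> r]

S ⇒ vSx ⇒ vxWx ⇒ vxxWxx ⇒ vxxxWxxx ⇒ vxxxxWxxxx ⇒ vxxxxxWxxxxx ⇒ vxxxxxrxxxxx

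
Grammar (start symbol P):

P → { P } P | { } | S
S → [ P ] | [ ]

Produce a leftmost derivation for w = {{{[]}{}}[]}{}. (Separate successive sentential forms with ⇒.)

P⇒{P}P⇒{{P}P}P⇒{{{P}P}P}P⇒{{{S}P}P}P⇒{{{[]}P}P}P⇒{{{[]}{}}P}P⇒{{{[]}{}}S}P⇒{{{[]}{}}[]}P⇒{{{[]}{}}[]}{}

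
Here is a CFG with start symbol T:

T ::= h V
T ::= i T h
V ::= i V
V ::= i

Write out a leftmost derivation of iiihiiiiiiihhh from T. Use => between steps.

T => iTh   [T ::= i T h]
iTh => iiThh   [T ::= i T h]
iiThh => iiiThhh   [T ::= i T h]
iiiThhh => iiihVhhh   [T ::= h V]
iiihVhhh => iiihiVhhh   [V ::= i V]
iiihiVhhh => iiihiiVhhh   [V ::= i V]
iiihiiVhhh => iiihiiiVhhh   [V ::= i V]
iiihiiiVhhh => iiihiiiiVhhh   [V ::= i V]
iiihiiiiVhhh => iiihiiiiiVhhh   [V ::= i V]
iiihiiiiiVhhh => iiihiiiiiiVhhh   [V ::= i V]
iiihiiiiiiVhhh => iiihiiiiiiihhh   [V ::= i]

T => iTh => iiThh => iiiThhh => iiihVhhh => iiihiVhhh => iiihiiVhhh => iiihiiiVhhh => iiihiiiiVhhh => iiihiiiiiVhhh => iiihiiiiiiVhhh => iiihiiiiiiihhh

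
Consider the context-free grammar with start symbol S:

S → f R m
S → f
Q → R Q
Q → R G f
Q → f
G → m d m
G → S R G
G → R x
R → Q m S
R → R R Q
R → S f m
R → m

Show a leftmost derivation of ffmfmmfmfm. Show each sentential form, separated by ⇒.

S ⇒ fRm ⇒ fQmSm ⇒ fRQmSm ⇒ fQmSQmSm ⇒ ffmSQmSm ⇒ ffmfRmQmSm ⇒ ffmfmmQmSm ⇒ ffmfmmfmSm ⇒ ffmfmmfmfm

S ⇒ fRm   [S → f R m]
fRm ⇒ fQmSm   [R → Q m S]
fQmSm ⇒ fRQmSm   [Q → R Q]
fRQmSm ⇒ fQmSQmSm   [R → Q m S]
fQmSQmSm ⇒ ffmSQmSm   [Q → f]
ffmSQmSm ⇒ ffmfRmQmSm   [S → f R m]
ffmfRmQmSm ⇒ ffmfmmQmSm   [R → m]
ffmfmmQmSm ⇒ ffmfmmfmSm   [Q → f]
ffmfmmfmSm ⇒ ffmfmmfmfm   [S → f]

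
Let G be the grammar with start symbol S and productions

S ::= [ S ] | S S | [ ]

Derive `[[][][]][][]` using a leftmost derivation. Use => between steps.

S => SS => SSS => [S]SS => [SS]SS => [SSS]SS => [[]SS]SS => [[][]S]SS => [[][][]]SS => [[][][]][]S => [[][][]][][]

S => SS   [S ::= S S]
SS => SSS   [S ::= S S]
SSS => [S]SS   [S ::= [ S ]]
[S]SS => [SS]SS   [S ::= S S]
[SS]SS => [SSS]SS   [S ::= S S]
[SSS]SS => [[]SS]SS   [S ::= [ ]]
[[]SS]SS => [[][]S]SS   [S ::= [ ]]
[[][]S]SS => [[][][]]SS   [S ::= [ ]]
[[][][]]SS => [[][][]][]S   [S ::= [ ]]
[[][][]][]S => [[][][]][][]   [S ::= [ ]]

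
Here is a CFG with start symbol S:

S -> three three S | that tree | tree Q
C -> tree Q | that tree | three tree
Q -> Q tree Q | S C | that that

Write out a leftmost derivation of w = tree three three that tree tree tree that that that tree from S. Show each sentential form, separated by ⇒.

S ⇒ tree Q ⇒ tree S C ⇒ tree three three S C ⇒ tree three three that tree C ⇒ tree three three that tree tree Q ⇒ tree three three that tree tree S C ⇒ tree three three that tree tree tree Q C ⇒ tree three three that tree tree tree that that C ⇒ tree three three that tree tree tree that that that tree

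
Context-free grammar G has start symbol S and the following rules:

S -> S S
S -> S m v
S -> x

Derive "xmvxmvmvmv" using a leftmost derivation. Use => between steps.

S => Smv   [S -> S m v]
Smv => Smvmv   [S -> S m v]
Smvmv => Smvmvmv   [S -> S m v]
Smvmvmv => SSmvmvmv   [S -> S S]
SSmvmvmv => SmvSmvmvmv   [S -> S m v]
SmvSmvmvmv => xmvSmvmvmv   [S -> x]
xmvSmvmvmv => xmvxmvmvmv   [S -> x]

S=>Smv=>Smvmv=>Smvmvmv=>SSmvmvmv=>SmvSmvmvmv=>xmvSmvmvmv=>xmvxmvmvmv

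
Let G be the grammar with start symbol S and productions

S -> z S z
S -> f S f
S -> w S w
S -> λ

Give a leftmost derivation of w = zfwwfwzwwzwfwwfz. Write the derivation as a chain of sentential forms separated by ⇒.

S ⇒ zSz ⇒ zfSfz ⇒ zfwSwfz ⇒ zfwwSwwfz ⇒ zfwwfSfwwfz ⇒ zfwwfwSwfwwfz ⇒ zfwwfwzSzwfwwfz ⇒ zfwwfwzwSwzwfwwfz ⇒ zfwwfwzwwzwfwwfz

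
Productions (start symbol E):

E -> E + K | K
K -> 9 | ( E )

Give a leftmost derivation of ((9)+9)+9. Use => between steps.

E => E+K   [E -> E + K]
E+K => K+K   [E -> K]
K+K => (E)+K   [K -> ( E )]
(E)+K => (E+K)+K   [E -> E + K]
(E+K)+K => (K+K)+K   [E -> K]
(K+K)+K => ((E)+K)+K   [K -> ( E )]
((E)+K)+K => ((K)+K)+K   [E -> K]
((K)+K)+K => ((9)+K)+K   [K -> 9]
((9)+K)+K => ((9)+9)+K   [K -> 9]
((9)+9)+K => ((9)+9)+9   [K -> 9]

E => E+K => K+K => (E)+K => (E+K)+K => (K+K)+K => ((E)+K)+K => ((K)+K)+K => ((9)+K)+K => ((9)+9)+K => ((9)+9)+9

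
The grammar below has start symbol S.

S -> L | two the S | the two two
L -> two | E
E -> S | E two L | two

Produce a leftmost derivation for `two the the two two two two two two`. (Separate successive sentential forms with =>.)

S => L   [S -> L]
L => E   [L -> E]
E => E two L   [E -> E two L]
E two L => E two L two L   [E -> E two L]
E two L two L => S two L two L   [E -> S]
S two L two L => two the S two L two L   [S -> two the S]
two the S two L two L => two the the two two two L two L   [S -> the two two]
two the the two two two L two L => two the the two two two two two L   [L -> two]
two the the two two two two two L => two the the two two two two two two   [L -> two]

S => L => E => E two L => E two L two L => S two L two L => two the S two L two L => two the the two two two L two L => two the the two two two two two L => two the the two two two two two two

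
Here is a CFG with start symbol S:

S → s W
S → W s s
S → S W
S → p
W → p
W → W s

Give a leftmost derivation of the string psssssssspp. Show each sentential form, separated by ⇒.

S ⇒ SW ⇒ SWW ⇒ WssWW ⇒ WsssWW ⇒ WssssWW ⇒ WsssssWW ⇒ WssssssWW ⇒ WsssssssWW ⇒ WssssssssWW ⇒ pssssssssWW ⇒ psssssssspW ⇒ psssssssspp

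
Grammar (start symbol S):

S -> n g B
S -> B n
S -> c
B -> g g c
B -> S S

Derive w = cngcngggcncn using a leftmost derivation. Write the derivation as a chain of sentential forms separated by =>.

S => Bn => SSn => BnSn => SSnSn => cSnSn => cngBnSn => cngSSnSn => cngcSnSn => cngcngBnSn => cngcngggcnSn => cngcngggcncn

S => Bn   [S -> B n]
Bn => SSn   [B -> S S]
SSn => BnSn   [S -> B n]
BnSn => SSnSn   [B -> S S]
SSnSn => cSnSn   [S -> c]
cSnSn => cngBnSn   [S -> n g B]
cngBnSn => cngSSnSn   [B -> S S]
cngSSnSn => cngcSnSn   [S -> c]
cngcSnSn => cngcngBnSn   [S -> n g B]
cngcngBnSn => cngcngggcnSn   [B -> g g c]
cngcngggcnSn => cngcngggcncn   [S -> c]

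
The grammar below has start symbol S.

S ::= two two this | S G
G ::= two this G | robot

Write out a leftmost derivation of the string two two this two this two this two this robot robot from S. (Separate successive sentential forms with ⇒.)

S ⇒ S G ⇒ S G G ⇒ two two this G G ⇒ two two this two this G G ⇒ two two this two this two this G G ⇒ two two this two this two this two this G G ⇒ two two this two this two this two this robot G ⇒ two two this two this two this two this robot robot

S ⇒ S G   [S ::= S G]
S G ⇒ S G G   [S ::= S G]
S G G ⇒ two two this G G   [S ::= two two this]
two two this G G ⇒ two two this two this G G   [G ::= two this G]
two two this two this G G ⇒ two two this two this two this G G   [G ::= two this G]
two two this two this two this G G ⇒ two two this two this two this two this G G   [G ::= two this G]
two two this two this two this two this G G ⇒ two two this two this two this two this robot G   [G ::= robot]
two two this two this two this two this robot G ⇒ two two this two this two this two this robot robot   [G ::= robot]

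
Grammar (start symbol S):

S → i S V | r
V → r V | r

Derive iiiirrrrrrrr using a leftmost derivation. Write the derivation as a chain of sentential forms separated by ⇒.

S ⇒ iSV   [S → i S V]
iSV ⇒ iiSVV   [S → i S V]
iiSVV ⇒ iiiSVVV   [S → i S V]
iiiSVVV ⇒ iiiiSVVVV   [S → i S V]
iiiiSVVVV ⇒ iiiirVVVV   [S → r]
iiiirVVVV ⇒ iiiirrVVVV   [V → r V]
iiiirrVVVV ⇒ iiiirrrVVVV   [V → r V]
iiiirrrVVVV ⇒ iiiirrrrVVVV   [V → r V]
iiiirrrrVVVV ⇒ iiiirrrrrVVV   [V → r]
iiiirrrrrVVV ⇒ iiiirrrrrrVV   [V → r]
iiiirrrrrrVV ⇒ iiiirrrrrrrV   [V → r]
iiiirrrrrrrV ⇒ iiiirrrrrrrr   [V → r]

S⇒iSV⇒iiSVV⇒iiiSVVV⇒iiiiSVVVV⇒iiiirVVVV⇒iiiirrVVVV⇒iiiirrrVVVV⇒iiiirrrrVVVV⇒iiiirrrrrVVV⇒iiiirrrrrrVV⇒iiiirrrrrrrV⇒iiiirrrrrrrr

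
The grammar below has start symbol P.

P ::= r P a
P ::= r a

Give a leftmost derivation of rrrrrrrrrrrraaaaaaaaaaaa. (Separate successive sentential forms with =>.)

P => rPa => rrPaa => rrrPaaa => rrrrPaaaa => rrrrrPaaaaa => rrrrrrPaaaaaa => rrrrrrrPaaaaaaa => rrrrrrrrPaaaaaaaa => rrrrrrrrrPaaaaaaaaa => rrrrrrrrrrPaaaaaaaaaa => rrrrrrrrrrrPaaaaaaaaaaa => rrrrrrrrrrrraaaaaaaaaaaa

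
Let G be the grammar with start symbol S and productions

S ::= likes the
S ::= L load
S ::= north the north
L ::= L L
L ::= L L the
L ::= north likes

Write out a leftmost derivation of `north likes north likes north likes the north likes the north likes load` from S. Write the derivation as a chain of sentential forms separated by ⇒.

S ⇒ L load   [S ::= L load]
L load ⇒ L L load   [L ::= L L]
L L load ⇒ L L the L load   [L ::= L L the]
L L the L load ⇒ L L the L the L load   [L ::= L L the]
L L the L the L load ⇒ L L L the L the L load   [L ::= L L]
L L L the L the L load ⇒ north likes L L the L the L load   [L ::= north likes]
north likes L L the L the L load ⇒ north likes north likes L the L the L load   [L ::= north likes]
north likes north likes L the L the L load ⇒ north likes north likes north likes the L the L load   [L ::= north likes]
north likes north likes north likes the L the L load ⇒ north likes north likes north likes the north likes the L load   [L ::= north likes]
north likes north likes north likes the north likes the L load ⇒ north likes north likes north likes the north likes the north likes load   [L ::= north likes]

S ⇒ L load ⇒ L L load ⇒ L L the L load ⇒ L L the L the L load ⇒ L L L the L the L load ⇒ north likes L L the L the L load ⇒ north likes north likes L the L the L load ⇒ north likes north likes north likes the L the L load ⇒ north likes north likes north likes the north likes the L load ⇒ north likes north likes north likes the north likes the north likes load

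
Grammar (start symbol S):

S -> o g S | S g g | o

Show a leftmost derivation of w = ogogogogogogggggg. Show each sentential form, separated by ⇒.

S ⇒ ogS   [S -> o g S]
ogS ⇒ ogogS   [S -> o g S]
ogogS ⇒ ogogogS   [S -> o g S]
ogogogS ⇒ ogogogogS   [S -> o g S]
ogogogogS ⇒ ogogogogSgg   [S -> S g g]
ogogogogSgg ⇒ ogogogogSgggg   [S -> S g g]
ogogogogSgggg ⇒ ogogogogSgggggg   [S -> S g g]
ogogogogSgggggg ⇒ ogogogogogSgggggg   [S -> o g S]
ogogogogogSgggggg ⇒ ogogogogogogggggg   [S -> o]

S ⇒ ogS ⇒ ogogS ⇒ ogogogS ⇒ ogogogogS ⇒ ogogogogSgg ⇒ ogogogogSgggg ⇒ ogogogogSgggggg ⇒ ogogogogogSgggggg ⇒ ogogogogogogggggg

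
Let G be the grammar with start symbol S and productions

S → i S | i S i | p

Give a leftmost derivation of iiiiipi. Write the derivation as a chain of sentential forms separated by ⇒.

S⇒iS⇒iiS⇒iiiS⇒iiiiSi⇒iiiiiSi⇒iiiiipi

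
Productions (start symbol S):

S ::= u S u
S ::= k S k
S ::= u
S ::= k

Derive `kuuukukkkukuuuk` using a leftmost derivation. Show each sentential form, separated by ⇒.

S⇒kSk⇒kuSuk⇒kuuSuuk⇒kuuuSuuuk⇒kuuukSkuuuk⇒kuuukuSukuuuk⇒kuuukukSkukuuuk⇒kuuukukkkukuuuk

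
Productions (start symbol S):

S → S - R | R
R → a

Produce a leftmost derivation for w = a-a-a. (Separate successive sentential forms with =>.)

S => S-R => S-R-R => R-R-R => a-R-R => a-a-R => a-a-a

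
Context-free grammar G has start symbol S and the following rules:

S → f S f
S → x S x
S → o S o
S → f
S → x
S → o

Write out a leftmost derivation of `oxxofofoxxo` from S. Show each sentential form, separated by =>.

S => oSo => oxSxo => oxxSxxo => oxxoSoxxo => oxxofSfoxxo => oxxofofoxxo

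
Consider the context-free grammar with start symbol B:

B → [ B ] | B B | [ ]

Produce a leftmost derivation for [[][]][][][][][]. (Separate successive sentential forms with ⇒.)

B⇒BB⇒BBB⇒BBBB⇒BBBBB⇒BBBBBB⇒[B]BBBBB⇒[BB]BBBBB⇒[[]B]BBBBB⇒[[][]]BBBBB⇒[[][]][]BBBB⇒[[][]][][]BBB⇒[[][]][][][]BB⇒[[][]][][][][]B⇒[[][]][][][][][]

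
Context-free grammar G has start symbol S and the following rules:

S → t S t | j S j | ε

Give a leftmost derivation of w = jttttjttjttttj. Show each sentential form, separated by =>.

S => jSj => jtStj => jttSttj => jtttStttj => jttttSttttj => jttttjSjttttj => jttttjtStjttttj => jttttjttjttttj

S => jSj   [S → j S j]
jSj => jtStj   [S → t S t]
jtStj => jttSttj   [S → t S t]
jttSttj => jtttStttj   [S → t S t]
jtttStttj => jttttSttttj   [S → t S t]
jttttSttttj => jttttjSjttttj   [S → j S j]
jttttjSjttttj => jttttjtStjttttj   [S → t S t]
jttttjtStjttttj => jttttjttjttttj   [S → ε]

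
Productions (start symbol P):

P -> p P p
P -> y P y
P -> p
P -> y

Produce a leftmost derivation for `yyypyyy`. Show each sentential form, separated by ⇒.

P ⇒ yPy   [P -> y P y]
yPy ⇒ yyPyy   [P -> y P y]
yyPyy ⇒ yyyPyyy   [P -> y P y]
yyyPyyy ⇒ yyypyyy   [P -> p]

P ⇒ yPy ⇒ yyPyy ⇒ yyyPyyy ⇒ yyypyyy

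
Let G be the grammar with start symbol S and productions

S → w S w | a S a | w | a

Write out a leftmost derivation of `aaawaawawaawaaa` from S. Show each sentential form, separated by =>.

S=>aSa=>aaSaa=>aaaSaaa=>aaawSwaaa=>aaawaSawaaa=>aaawaaSaawaaa=>aaawaawSwaawaaa=>aaawaawawaawaaa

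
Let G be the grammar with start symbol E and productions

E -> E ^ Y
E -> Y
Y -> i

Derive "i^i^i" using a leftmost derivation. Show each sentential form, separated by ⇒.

E⇒E^Y⇒E^Y^Y⇒Y^Y^Y⇒i^Y^Y⇒i^i^Y⇒i^i^i

E ⇒ E^Y   [E -> E ^ Y]
E^Y ⇒ E^Y^Y   [E -> E ^ Y]
E^Y^Y ⇒ Y^Y^Y   [E -> Y]
Y^Y^Y ⇒ i^Y^Y   [Y -> i]
i^Y^Y ⇒ i^i^Y   [Y -> i]
i^i^Y ⇒ i^i^i   [Y -> i]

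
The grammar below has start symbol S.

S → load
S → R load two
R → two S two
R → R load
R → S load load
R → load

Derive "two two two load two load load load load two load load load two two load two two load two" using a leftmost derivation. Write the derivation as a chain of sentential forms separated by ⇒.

S ⇒ R load two ⇒ two S two load two ⇒ two R load two two load two ⇒ two two S two load two two load two ⇒ two two R load two two load two two load two ⇒ two two S load load load two two load two two load two ⇒ two two R load two load load load two two load two two load two ⇒ two two R load load two load load load two two load two two load two ⇒ two two R load load load two load load load two two load two two load two ⇒ two two R load load load load two load load load two two load two two load two ⇒ two two two S two load load load load two load load load two two load two two load two ⇒ two two two load two load load load load two load load load two two load two two load two

S ⇒ R load two   [S → R load two]
R load two ⇒ two S two load two   [R → two S two]
two S two load two ⇒ two R load two two load two   [S → R load two]
two R load two two load two ⇒ two two S two load two two load two   [R → two S two]
two two S two load two two load two ⇒ two two R load two two load two two load two   [S → R load two]
two two R load two two load two two load two ⇒ two two S load load load two two load two two load two   [R → S load load]
two two S load load load two two load two two load two ⇒ two two R load two load load load two two load two two load two   [S → R load two]
two two R load two load load load two two load two two load two ⇒ two two R load load two load load load two two load two two load two   [R → R load]
two two R load load two load load load two two load two two load two ⇒ two two R load load load two load load load two two load two two load two   [R → R load]
two two R load load load two load load load two two load two two load two ⇒ two two R load load load load two load load load two two load two two load two   [R → R load]
two two R load load load load two load load load two two load two two load two ⇒ two two two S two load load load load two load load load two two load two two load two   [R → two S two]
two two two S two load load load load two load load load two two load two two load two ⇒ two two two load two load load load load two load load load two two load two two load two   [S → load]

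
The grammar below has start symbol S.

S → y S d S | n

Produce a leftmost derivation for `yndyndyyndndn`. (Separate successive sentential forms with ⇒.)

S⇒ySdS⇒yndS⇒yndySdS⇒yndyndS⇒yndyndySdS⇒yndyndyySdSdS⇒yndyndyyndSdS⇒yndyndyyndndS⇒yndyndyyndndn

S ⇒ ySdS   [S → y S d S]
ySdS ⇒ yndS   [S → n]
yndS ⇒ yndySdS   [S → y S d S]
yndySdS ⇒ yndyndS   [S → n]
yndyndS ⇒ yndyndySdS   [S → y S d S]
yndyndySdS ⇒ yndyndyySdSdS   [S → y S d S]
yndyndyySdSdS ⇒ yndyndyyndSdS   [S → n]
yndyndyyndSdS ⇒ yndyndyyndndS   [S → n]
yndyndyyndndS ⇒ yndyndyyndndn   [S → n]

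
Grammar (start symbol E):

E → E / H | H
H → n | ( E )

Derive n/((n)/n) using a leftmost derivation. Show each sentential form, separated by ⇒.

E⇒E/H⇒H/H⇒n/H⇒n/(E)⇒n/(E/H)⇒n/(H/H)⇒n/((E)/H)⇒n/((H)/H)⇒n/((n)/H)⇒n/((n)/n)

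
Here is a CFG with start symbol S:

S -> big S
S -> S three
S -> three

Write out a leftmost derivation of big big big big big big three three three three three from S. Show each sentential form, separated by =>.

S => big S   [S -> big S]
big S => big S three   [S -> S three]
big S three => big big S three   [S -> big S]
big big S three => big big S three three   [S -> S three]
big big S three three => big big S three three three   [S -> S three]
big big S three three three => big big S three three three three   [S -> S three]
big big S three three three three => big big big S three three three three   [S -> big S]
big big big S three three three three => big big big big S three three three three   [S -> big S]
big big big big S three three three three => big big big big big S three three three three   [S -> big S]
big big big big big S three three three three => big big big big big big S three three three three   [S -> big S]
big big big big big big S three three three three => big big big big big big three three three three three   [S -> three]

S => big S => big S three => big big S three => big big S three three => big big S three three three => big big S three three three three => big big big S three three three three => big big big big S three three three three => big big big big big S three three three three => big big big big big big S three three three three => big big big big big big three three three three three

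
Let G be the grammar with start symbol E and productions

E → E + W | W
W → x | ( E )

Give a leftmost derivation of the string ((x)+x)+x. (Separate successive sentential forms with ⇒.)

E ⇒ E+W ⇒ W+W ⇒ (E)+W ⇒ (E+W)+W ⇒ (W+W)+W ⇒ ((E)+W)+W ⇒ ((W)+W)+W ⇒ ((x)+W)+W ⇒ ((x)+x)+W ⇒ ((x)+x)+x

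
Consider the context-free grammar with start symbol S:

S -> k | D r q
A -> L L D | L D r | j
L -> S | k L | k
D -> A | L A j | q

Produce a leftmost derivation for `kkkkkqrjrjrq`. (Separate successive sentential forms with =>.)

S => Drq => LAjrq => kLAjrq => kkAjrq => kkLDrjrq => kkkDrjrq => kkkLAjrjrq => kkkkAjrjrq => kkkkLDrjrjrq => kkkkSDrjrjrq => kkkkkDrjrjrq => kkkkkqrjrjrq

S => Drq   [S -> D r q]
Drq => LAjrq   [D -> L A j]
LAjrq => kLAjrq   [L -> k L]
kLAjrq => kkAjrq   [L -> k]
kkAjrq => kkLDrjrq   [A -> L D r]
kkLDrjrq => kkkDrjrq   [L -> k]
kkkDrjrq => kkkLAjrjrq   [D -> L A j]
kkkLAjrjrq => kkkkAjrjrq   [L -> k]
kkkkAjrjrq => kkkkLDrjrjrq   [A -> L D r]
kkkkLDrjrjrq => kkkkSDrjrjrq   [L -> S]
kkkkSDrjrjrq => kkkkkDrjrjrq   [S -> k]
kkkkkDrjrjrq => kkkkkqrjrjrq   [D -> q]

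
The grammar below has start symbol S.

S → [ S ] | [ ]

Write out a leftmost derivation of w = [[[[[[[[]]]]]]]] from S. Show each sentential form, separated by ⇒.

S⇒[S]⇒[[S]]⇒[[[S]]]⇒[[[[S]]]]⇒[[[[[S]]]]]⇒[[[[[[S]]]]]]⇒[[[[[[[S]]]]]]]⇒[[[[[[[[]]]]]]]]

S ⇒ [S]   [S → [ S ]]
[S] ⇒ [[S]]   [S → [ S ]]
[[S]] ⇒ [[[S]]]   [S → [ S ]]
[[[S]]] ⇒ [[[[S]]]]   [S → [ S ]]
[[[[S]]]] ⇒ [[[[[S]]]]]   [S → [ S ]]
[[[[[S]]]]] ⇒ [[[[[[S]]]]]]   [S → [ S ]]
[[[[[[S]]]]]] ⇒ [[[[[[[S]]]]]]]   [S → [ S ]]
[[[[[[[S]]]]]]] ⇒ [[[[[[[[]]]]]]]]   [S → [ ]]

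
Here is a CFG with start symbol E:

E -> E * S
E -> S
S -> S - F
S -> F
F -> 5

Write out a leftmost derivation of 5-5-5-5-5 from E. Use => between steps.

E => S   [E -> S]
S => S-F   [S -> S - F]
S-F => S-F-F   [S -> S - F]
S-F-F => S-F-F-F   [S -> S - F]
S-F-F-F => S-F-F-F-F   [S -> S - F]
S-F-F-F-F => F-F-F-F-F   [S -> F]
F-F-F-F-F => 5-F-F-F-F   [F -> 5]
5-F-F-F-F => 5-5-F-F-F   [F -> 5]
5-5-F-F-F => 5-5-5-F-F   [F -> 5]
5-5-5-F-F => 5-5-5-5-F   [F -> 5]
5-5-5-5-F => 5-5-5-5-5   [F -> 5]

E => S => S-F => S-F-F => S-F-F-F => S-F-F-F-F => F-F-F-F-F => 5-F-F-F-F => 5-5-F-F-F => 5-5-5-F-F => 5-5-5-5-F => 5-5-5-5-5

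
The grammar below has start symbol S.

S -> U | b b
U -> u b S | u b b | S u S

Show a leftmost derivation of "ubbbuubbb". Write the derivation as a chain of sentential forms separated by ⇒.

S⇒U⇒ubS⇒ubU⇒ubSuS⇒ubbbuS⇒ubbbuU⇒ubbbuubS⇒ubbbuubbb

S ⇒ U   [S -> U]
U ⇒ ubS   [U -> u b S]
ubS ⇒ ubU   [S -> U]
ubU ⇒ ubSuS   [U -> S u S]
ubSuS ⇒ ubbbuS   [S -> b b]
ubbbuS ⇒ ubbbuU   [S -> U]
ubbbuU ⇒ ubbbuubS   [U -> u b S]
ubbbuubS ⇒ ubbbuubbb   [S -> b b]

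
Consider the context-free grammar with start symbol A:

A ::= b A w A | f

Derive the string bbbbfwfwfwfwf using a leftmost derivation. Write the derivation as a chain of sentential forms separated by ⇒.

A ⇒ bAwA   [A ::= b A w A]
bAwA ⇒ bbAwAwA   [A ::= b A w A]
bbAwAwA ⇒ bbbAwAwAwA   [A ::= b A w A]
bbbAwAwAwA ⇒ bbbbAwAwAwAwA   [A ::= b A w A]
bbbbAwAwAwAwA ⇒ bbbbfwAwAwAwA   [A ::= f]
bbbbfwAwAwAwA ⇒ bbbbfwfwAwAwA   [A ::= f]
bbbbfwfwAwAwA ⇒ bbbbfwfwfwAwA   [A ::= f]
bbbbfwfwfwAwA ⇒ bbbbfwfwfwfwA   [A ::= f]
bbbbfwfwfwfwA ⇒ bbbbfwfwfwfwf   [A ::= f]

A ⇒ bAwA ⇒ bbAwAwA ⇒ bbbAwAwAwA ⇒ bbbbAwAwAwAwA ⇒ bbbbfwAwAwAwA ⇒ bbbbfwfwAwAwA ⇒ bbbbfwfwfwAwA ⇒ bbbbfwfwfwfwA ⇒ bbbbfwfwfwfwf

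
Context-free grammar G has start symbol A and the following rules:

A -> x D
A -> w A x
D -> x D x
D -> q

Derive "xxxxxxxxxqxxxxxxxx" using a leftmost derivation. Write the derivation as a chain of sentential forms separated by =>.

A => xD => xxDx => xxxDxx => xxxxDxxx => xxxxxDxxxx => xxxxxxDxxxxx => xxxxxxxDxxxxxx => xxxxxxxxDxxxxxxx => xxxxxxxxxDxxxxxxxx => xxxxxxxxxqxxxxxxxx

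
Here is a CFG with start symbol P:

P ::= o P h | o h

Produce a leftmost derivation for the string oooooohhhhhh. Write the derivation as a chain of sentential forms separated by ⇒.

P ⇒ oPh   [P ::= o P h]
oPh ⇒ ooPhh   [P ::= o P h]
ooPhh ⇒ oooPhhh   [P ::= o P h]
oooPhhh ⇒ ooooPhhhh   [P ::= o P h]
ooooPhhhh ⇒ oooooPhhhhh   [P ::= o P h]
oooooPhhhhh ⇒ oooooohhhhhh   [P ::= o h]

P⇒oPh⇒ooPhh⇒oooPhhh⇒ooooPhhhh⇒oooooPhhhhh⇒oooooohhhhhh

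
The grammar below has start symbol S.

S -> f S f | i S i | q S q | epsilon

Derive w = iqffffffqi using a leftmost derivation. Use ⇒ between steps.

S ⇒ iSi ⇒ iqSqi ⇒ iqfSfqi ⇒ iqffSffqi ⇒ iqfffSfffqi ⇒ iqffffffqi

S ⇒ iSi   [S -> i S i]
iSi ⇒ iqSqi   [S -> q S q]
iqSqi ⇒ iqfSfqi   [S -> f S f]
iqfSfqi ⇒ iqffSffqi   [S -> f S f]
iqffSffqi ⇒ iqfffSfffqi   [S -> f S f]
iqfffSfffqi ⇒ iqffffffqi   [S -> epsilon]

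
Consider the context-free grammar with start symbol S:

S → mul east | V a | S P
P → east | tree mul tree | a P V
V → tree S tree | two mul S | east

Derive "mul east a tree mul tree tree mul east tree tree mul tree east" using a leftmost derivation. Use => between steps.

S => S P   [S → S P]
S P => S P P   [S → S P]
S P P => S P P P   [S → S P]
S P P P => mul east P P P   [S → mul east]
mul east P P P => mul east a P V P P   [P → a P V]
mul east a P V P P => mul east a tree mul tree V P P   [P → tree mul tree]
mul east a tree mul tree V P P => mul east a tree mul tree tree S tree P P   [V → tree S tree]
mul east a tree mul tree tree S tree P P => mul east a tree mul tree tree mul east tree P P   [S → mul east]
mul east a tree mul tree tree mul east tree P P => mul east a tree mul tree tree mul east tree tree mul tree P   [P → tree mul tree]
mul east a tree mul tree tree mul east tree tree mul tree P => mul east a tree mul tree tree mul east tree tree mul tree east   [P → east]

S => S P => S P P => S P P P => mul east P P P => mul east a P V P P => mul east a tree mul tree V P P => mul east a tree mul tree tree S tree P P => mul east a tree mul tree tree mul east tree P P => mul east a tree mul tree tree mul east tree tree mul tree P => mul east a tree mul tree tree mul east tree tree mul tree east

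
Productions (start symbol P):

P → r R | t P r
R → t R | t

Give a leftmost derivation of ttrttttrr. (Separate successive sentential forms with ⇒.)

P ⇒ tPr   [P → t P r]
tPr ⇒ ttPrr   [P → t P r]
ttPrr ⇒ ttrRrr   [P → r R]
ttrRrr ⇒ ttrtRrr   [R → t R]
ttrtRrr ⇒ ttrttRrr   [R → t R]
ttrttRrr ⇒ ttrtttRrr   [R → t R]
ttrtttRrr ⇒ ttrttttrr   [R → t]

P⇒tPr⇒ttPrr⇒ttrRrr⇒ttrtRrr⇒ttrttRrr⇒ttrtttRrr⇒ttrttttrr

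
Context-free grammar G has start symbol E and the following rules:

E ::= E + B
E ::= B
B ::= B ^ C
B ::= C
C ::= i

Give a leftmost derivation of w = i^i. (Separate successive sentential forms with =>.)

E=>B=>B^C=>C^C=>i^C=>i^i

E => B   [E ::= B]
B => B^C   [B ::= B ^ C]
B^C => C^C   [B ::= C]
C^C => i^C   [C ::= i]
i^C => i^i   [C ::= i]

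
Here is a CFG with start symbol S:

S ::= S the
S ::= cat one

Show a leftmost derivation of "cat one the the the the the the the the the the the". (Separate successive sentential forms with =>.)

S => S the => S the the => S the the the => S the the the the => S the the the the the => S the the the the the the => S the the the the the the the => S the the the the the the the the => S the the the the the the the the the => S the the the the the the the the the the => S the the the the the the the the the the the => cat one the the the the the the the the the the the

S => S the   [S ::= S the]
S the => S the the   [S ::= S the]
S the the => S the the the   [S ::= S the]
S the the the => S the the the the   [S ::= S the]
S the the the the => S the the the the the   [S ::= S the]
S the the the the the => S the the the the the the   [S ::= S the]
S the the the the the the => S the the the the the the the   [S ::= S the]
S the the the the the the the => S the the the the the the the the   [S ::= S the]
S the the the the the the the the => S the the the the the the the the the   [S ::= S the]
S the the the the the the the the the => S the the the the the the the the the the   [S ::= S the]
S the the the the the the the the the the => S the the the the the the the the the the the   [S ::= S the]
S the the the the the the the the the the the => cat one the the the the the the the the the the the   [S ::= cat one]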